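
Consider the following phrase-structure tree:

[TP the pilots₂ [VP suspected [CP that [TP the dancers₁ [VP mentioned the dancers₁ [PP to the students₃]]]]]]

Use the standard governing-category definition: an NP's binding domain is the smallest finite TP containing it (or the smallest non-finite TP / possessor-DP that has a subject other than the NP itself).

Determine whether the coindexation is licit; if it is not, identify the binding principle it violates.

The two coindexed NPs are *the dancers₁* (the higher occurrence) and *the dancers₁* (the lower occurrence).
*the dancers₁* (the lower occurrence) is an R-expression. Principle C requires it to be free everywhere.
*the dancers₁* (the higher occurrence) c-commands it and carries the same index.
The R-expression is bound → Principle C violation.

Principle C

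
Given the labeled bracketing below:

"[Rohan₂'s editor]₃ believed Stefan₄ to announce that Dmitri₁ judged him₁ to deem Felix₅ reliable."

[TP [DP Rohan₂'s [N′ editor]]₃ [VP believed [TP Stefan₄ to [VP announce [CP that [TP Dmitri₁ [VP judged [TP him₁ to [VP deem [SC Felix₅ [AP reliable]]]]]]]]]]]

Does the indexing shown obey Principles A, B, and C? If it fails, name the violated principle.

The two coindexed NPs are *Dmitri₁* and *him₁*.
*him₁* is a pronoun. Its binding domain is the embedded TP, whose subject is Dmitri₁.
*Dmitri₁* c-commands it within that domain and carries the same index.
The pronoun is locally bound → Principle B violation.

Principle B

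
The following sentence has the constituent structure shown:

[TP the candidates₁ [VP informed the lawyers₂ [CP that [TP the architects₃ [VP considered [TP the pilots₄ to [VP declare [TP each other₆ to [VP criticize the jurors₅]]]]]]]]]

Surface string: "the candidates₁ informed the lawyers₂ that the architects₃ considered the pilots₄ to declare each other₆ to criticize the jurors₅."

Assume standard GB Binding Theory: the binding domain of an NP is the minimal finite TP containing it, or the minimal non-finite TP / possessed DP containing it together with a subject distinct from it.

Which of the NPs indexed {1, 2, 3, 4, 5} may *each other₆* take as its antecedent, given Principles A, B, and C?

*each other* is an anaphor, so Principle A applies: it must be bound in its binding domain.
Binding domain of *each other₆*: the embedded TP, whose subject is the pilots₄.
*the candidates₁* c-commands the anaphor but is outside its binding domain → cannot satisfy Principle A.
*the lawyers₂* c-commands the anaphor but is outside its binding domain → cannot satisfy Principle A.
*the architects₃* c-commands the anaphor but is outside its binding domain → cannot satisfy Principle A.
*the pilots₄* c-commands the anaphor within its binding domain → licit binder.
*the jurors₅* does not c-command the anaphor → cannot bind it.

{4}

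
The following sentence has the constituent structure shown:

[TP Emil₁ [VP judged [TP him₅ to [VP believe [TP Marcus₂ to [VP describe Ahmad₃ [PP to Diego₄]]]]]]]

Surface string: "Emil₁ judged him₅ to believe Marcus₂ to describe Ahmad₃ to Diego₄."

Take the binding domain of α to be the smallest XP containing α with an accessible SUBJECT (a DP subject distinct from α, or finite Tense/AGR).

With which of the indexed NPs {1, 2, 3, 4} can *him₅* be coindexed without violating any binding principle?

none

*him* is a pronoun, so Principle B applies: it must be free in its binding domain.
Binding domain of *him₅*: the matrix TP, whose subject is Emil₁.
*Emil₁* c-commands the pronoun within its binding domain → coindexation would violate Principle B.
*Marcus₂*: the pronoun c-commands this R-expression → coindexation would violate Principle C on *Marcus₂*.
*Ahmad₃*: the pronoun c-commands this R-expression → coindexation would violate Principle C on *Ahmad₃*.
*Diego₄*: the pronoun c-commands this R-expression → coindexation would violate Principle C on *Diego₄*.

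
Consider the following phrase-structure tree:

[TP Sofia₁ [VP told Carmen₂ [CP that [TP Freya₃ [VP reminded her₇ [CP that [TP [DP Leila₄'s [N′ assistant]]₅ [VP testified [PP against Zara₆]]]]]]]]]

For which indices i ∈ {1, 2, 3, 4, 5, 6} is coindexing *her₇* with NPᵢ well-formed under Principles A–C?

{1, 2}

*her* is a pronoun, so Principle B applies: it must be free in its binding domain.
Binding domain of *her₇*: the embedded TP, whose subject is Freya₃.
*Sofia₁* c-commands the pronoun but from outside its binding domain, and is not c-commanded by it → coindexation permitted.
*Carmen₂* c-commands the pronoun but from outside its binding domain, and is not c-commanded by it → coindexation permitted.
*Freya₃* c-commands the pronoun within its binding domain → coindexation would violate Principle B.
*Leila₄*: the pronoun c-commands this R-expression → coindexation would violate Principle C on *Leila₄*.
*[Leila₄'s assistant]₅*: the pronoun c-commands this R-expression → coindexation would violate Principle C on *[Leila₄'s assistant]₅*.
*Zara₆*: the pronoun c-commands this R-expression → coindexation would violate Principle C on *Zara₆*.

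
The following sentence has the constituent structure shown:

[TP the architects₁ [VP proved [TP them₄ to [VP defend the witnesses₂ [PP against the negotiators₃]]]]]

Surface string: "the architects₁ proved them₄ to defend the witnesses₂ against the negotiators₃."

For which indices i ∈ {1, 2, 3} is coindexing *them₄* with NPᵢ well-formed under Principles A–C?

none

*them* is a pronoun, so Principle B applies: it must be free in its binding domain.
Binding domain of *them₄*: the matrix TP, whose subject is the architects₁.
*the architects₁* c-commands the pronoun within its binding domain → coindexation would violate Principle B.
*the witnesses₂*: the pronoun c-commands this R-expression → coindexation would violate Principle C on *the witnesses₂*.
*the negotiators₃*: the pronoun c-commands this R-expression → coindexation would violate Principle C on *the negotiators₃*.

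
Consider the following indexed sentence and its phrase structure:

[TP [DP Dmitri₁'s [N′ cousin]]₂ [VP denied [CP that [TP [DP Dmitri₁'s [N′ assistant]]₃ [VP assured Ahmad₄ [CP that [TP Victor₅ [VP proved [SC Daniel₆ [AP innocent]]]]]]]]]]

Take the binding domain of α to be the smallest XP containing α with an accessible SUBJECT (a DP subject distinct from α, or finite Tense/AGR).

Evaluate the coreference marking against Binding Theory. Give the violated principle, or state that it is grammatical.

grammatical

The two coindexed NPs are *Dmitri₁* and *Dmitri₁*.
*Dmitri₁* is an R-expression; no coindexed NP c-commands it, so Principle C holds.
*Dmitri₁* is an R-expression; *Dmitri₁* does not c-command it, and no other NP shares its index, so Principle C is satisfied.
All principles are respected.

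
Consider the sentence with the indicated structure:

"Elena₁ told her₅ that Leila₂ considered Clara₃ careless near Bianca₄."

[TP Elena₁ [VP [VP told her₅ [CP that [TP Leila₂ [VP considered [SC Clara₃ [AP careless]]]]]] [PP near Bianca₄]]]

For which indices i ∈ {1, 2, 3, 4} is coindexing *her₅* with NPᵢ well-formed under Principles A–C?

*her* is a pronoun, so Principle B applies: it must be free in its binding domain.
Binding domain of *her₅*: the matrix TP, whose subject is Elena₁.
*Elena₁* c-commands the pronoun within its binding domain → coindexation would violate Principle B.
*Leila₂*: the pronoun c-commands this R-expression → coindexation would violate Principle C on *Leila₂*.
*Clara₃*: the pronoun c-commands this R-expression → coindexation would violate Principle C on *Clara₃*.
*Bianca₄* and the pronoun do not c-command one another → neither Principle B nor Principle C is at stake; coindexation permitted.

{4}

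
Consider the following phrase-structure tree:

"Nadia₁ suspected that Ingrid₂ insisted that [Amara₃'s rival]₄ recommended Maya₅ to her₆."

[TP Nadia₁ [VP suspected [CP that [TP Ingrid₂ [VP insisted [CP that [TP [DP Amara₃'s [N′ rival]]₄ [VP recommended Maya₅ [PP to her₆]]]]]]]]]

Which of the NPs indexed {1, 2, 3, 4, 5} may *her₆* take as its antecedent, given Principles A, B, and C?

*her* is a pronoun, so Principle B applies: it must be free in its binding domain.
Binding domain of *her₆*: the embedded TP, whose subject is [Amara₃'s rival]₄.
*Nadia₁* c-commands the pronoun but from outside its binding domain, and is not c-commanded by it → coindexation permitted.
*Ingrid₂* c-commands the pronoun but from outside its binding domain, and is not c-commanded by it → coindexation permitted.
*Amara₃* and the pronoun do not c-command one another → neither Principle B nor Principle C is at stake; coindexation permitted.
*[Amara₃'s rival]₄* c-commands the pronoun within its binding domain → coindexation would violate Principle B.
*Maya₅* c-commands the pronoun within its binding domain → coindexation would violate Principle B.

{1, 2, 3}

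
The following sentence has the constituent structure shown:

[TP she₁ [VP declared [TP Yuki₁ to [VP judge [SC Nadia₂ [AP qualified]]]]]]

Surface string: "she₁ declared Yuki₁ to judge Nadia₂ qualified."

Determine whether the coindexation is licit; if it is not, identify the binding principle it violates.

The two coindexed NPs are *she₁* and *Yuki₁*.
*Yuki₁* is an R-expression. Principle C requires it to be free everywhere.
*she₁* c-commands it and carries the same index.
The R-expression is bound → Principle C violation.

Principle C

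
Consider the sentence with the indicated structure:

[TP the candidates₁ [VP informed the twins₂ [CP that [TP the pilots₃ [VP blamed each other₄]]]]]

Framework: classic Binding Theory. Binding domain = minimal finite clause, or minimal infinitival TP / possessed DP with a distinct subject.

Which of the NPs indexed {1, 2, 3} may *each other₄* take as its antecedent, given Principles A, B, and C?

*each other* is an anaphor, so Principle A applies: it must be bound in its binding domain.
Binding domain of *each other₄*: the embedded TP, whose subject is the pilots₃.
*the candidates₁* c-commands the anaphor but is outside its binding domain → cannot satisfy Principle A.
*the twins₂* c-commands the anaphor but is outside its binding domain → cannot satisfy Principle A.
*the pilots₃* c-commands the anaphor within its binding domain → licit binder.

{3}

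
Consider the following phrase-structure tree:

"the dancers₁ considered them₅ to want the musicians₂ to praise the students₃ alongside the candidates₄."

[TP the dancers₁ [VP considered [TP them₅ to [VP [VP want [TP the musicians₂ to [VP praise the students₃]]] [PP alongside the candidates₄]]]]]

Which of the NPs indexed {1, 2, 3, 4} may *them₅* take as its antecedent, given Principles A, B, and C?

*them* is a pronoun, so Principle B applies: it must be free in its binding domain.
Binding domain of *them₅*: the matrix TP, whose subject is the dancers₁.
*the dancers₁* c-commands the pronoun within its binding domain → coindexation would violate Principle B.
*the musicians₂*: the pronoun c-commands this R-expression → coindexation would violate Principle C on *the musicians₂*.
*the students₃*: the pronoun c-commands this R-expression → coindexation would violate Principle C on *the students₃*.
*the candidates₄*: the pronoun c-commands this R-expression → coindexation would violate Principle C on *the candidates₄*.

none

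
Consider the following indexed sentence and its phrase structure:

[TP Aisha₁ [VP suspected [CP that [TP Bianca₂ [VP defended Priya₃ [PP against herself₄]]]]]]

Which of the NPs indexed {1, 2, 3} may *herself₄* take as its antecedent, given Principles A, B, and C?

{2, 3}

*herself* is an anaphor, so Principle A applies: it must be bound in its binding domain.
Binding domain of *herself₄*: the embedded TP, whose subject is Bianca₂.
*Aisha₁* c-commands the anaphor but is outside its binding domain → cannot satisfy Principle A.
*Bianca₂* c-commands the anaphor within its binding domain → licit binder.
*Priya₃* c-commands the anaphor within its binding domain → licit binder.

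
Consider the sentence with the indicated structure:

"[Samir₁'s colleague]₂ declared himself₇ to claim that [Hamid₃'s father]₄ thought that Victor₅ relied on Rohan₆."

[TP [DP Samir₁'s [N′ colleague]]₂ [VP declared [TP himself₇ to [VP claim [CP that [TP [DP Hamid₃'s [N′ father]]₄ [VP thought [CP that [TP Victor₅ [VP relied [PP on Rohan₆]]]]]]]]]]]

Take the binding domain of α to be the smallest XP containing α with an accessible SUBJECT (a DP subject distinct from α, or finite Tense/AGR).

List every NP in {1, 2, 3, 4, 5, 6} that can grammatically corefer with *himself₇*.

*himself* is an anaphor, so Principle A applies: it must be bound in its binding domain.
Binding domain of *himself₇*: the matrix TP, whose subject is [Samir₁'s colleague]₂.
*Samir₁* does not c-command the anaphor → cannot bind it.
*[Samir₁'s colleague]₂* c-commands the anaphor within its binding domain → licit binder.
*Hamid₃* does not c-command the anaphor → cannot bind it.
*[Hamid₃'s father]₄* does not c-command the anaphor → cannot bind it.
*Victor₅* does not c-command the anaphor → cannot bind it.
*Rohan₆* does not c-command the anaphor → cannot bind it.

{2}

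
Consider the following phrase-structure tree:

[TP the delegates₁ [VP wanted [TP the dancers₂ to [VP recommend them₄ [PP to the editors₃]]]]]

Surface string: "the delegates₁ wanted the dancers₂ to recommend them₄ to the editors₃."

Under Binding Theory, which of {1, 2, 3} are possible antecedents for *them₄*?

{1}

*them* is a pronoun, so Principle B applies: it must be free in its binding domain.
Binding domain of *them₄*: the embedded TP, whose subject is the dancers₂.
*the delegates₁* c-commands the pronoun but from outside its binding domain, and is not c-commanded by it → coindexation permitted.
*the dancers₂* c-commands the pronoun within its binding domain → coindexation would violate Principle B.
*the editors₃*: the pronoun c-commands this R-expression → coindexation would violate Principle C on *the editors₃*.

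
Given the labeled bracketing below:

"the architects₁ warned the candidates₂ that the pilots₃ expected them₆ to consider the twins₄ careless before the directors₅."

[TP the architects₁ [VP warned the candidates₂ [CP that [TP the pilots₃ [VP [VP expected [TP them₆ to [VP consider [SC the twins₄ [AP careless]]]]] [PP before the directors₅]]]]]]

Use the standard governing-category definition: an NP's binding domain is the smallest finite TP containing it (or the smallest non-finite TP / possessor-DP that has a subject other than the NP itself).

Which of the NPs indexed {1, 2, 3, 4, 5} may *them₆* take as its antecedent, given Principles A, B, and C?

{1, 2, 5}

*them* is a pronoun, so Principle B applies: it must be free in its binding domain.
Binding domain of *them₆*: the embedded TP, whose subject is the pilots₃.
*the architects₁* c-commands the pronoun but from outside its binding domain, and is not c-commanded by it → coindexation permitted.
*the candidates₂* c-commands the pronoun but from outside its binding domain, and is not c-commanded by it → coindexation permitted.
*the pilots₃* c-commands the pronoun within its binding domain → coindexation would violate Principle B.
*the twins₄*: the pronoun c-commands this R-expression → coindexation would violate Principle C on *the twins₄*.
*the directors₅* and the pronoun do not c-command one another → neither Principle B nor Principle C is at stake; coindexation permitted.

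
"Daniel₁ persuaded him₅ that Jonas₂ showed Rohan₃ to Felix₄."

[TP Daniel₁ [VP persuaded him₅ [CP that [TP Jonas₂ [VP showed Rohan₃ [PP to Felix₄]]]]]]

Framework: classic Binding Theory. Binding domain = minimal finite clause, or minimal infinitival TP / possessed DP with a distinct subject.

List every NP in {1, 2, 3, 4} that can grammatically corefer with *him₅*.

none

*him* is a pronoun, so Principle B applies: it must be free in its binding domain.
Binding domain of *him₅*: the matrix TP, whose subject is Daniel₁.
*Daniel₁* c-commands the pronoun within its binding domain → coindexation would violate Principle B.
*Jonas₂*: the pronoun c-commands this R-expression → coindexation would violate Principle C on *Jonas₂*.
*Rohan₃*: the pronoun c-commands this R-expression → coindexation would violate Principle C on *Rohan₃*.
*Felix₄*: the pronoun c-commands this R-expression → coindexation would violate Principle C on *Felix₄*.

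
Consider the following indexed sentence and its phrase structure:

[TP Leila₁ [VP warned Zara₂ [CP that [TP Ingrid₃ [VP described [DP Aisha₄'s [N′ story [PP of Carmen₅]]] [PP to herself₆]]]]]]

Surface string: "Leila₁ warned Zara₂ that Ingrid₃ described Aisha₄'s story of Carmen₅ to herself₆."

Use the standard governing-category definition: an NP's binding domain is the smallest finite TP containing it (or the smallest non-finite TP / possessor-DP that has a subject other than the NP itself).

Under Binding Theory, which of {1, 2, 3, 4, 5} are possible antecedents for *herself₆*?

*herself* is an anaphor, so Principle A applies: it must be bound in its binding domain.
Binding domain of *herself₆*: the embedded TP, whose subject is Ingrid₃.
*Leila₁* c-commands the anaphor but is outside its binding domain → cannot satisfy Principle A.
*Zara₂* c-commands the anaphor but is outside its binding domain → cannot satisfy Principle A.
*Ingrid₃* c-commands the anaphor within its binding domain → licit binder.
*Aisha₄* does not c-command the anaphor → cannot bind it.
*Carmen₅* does not c-command the anaphor → cannot bind it.

{3}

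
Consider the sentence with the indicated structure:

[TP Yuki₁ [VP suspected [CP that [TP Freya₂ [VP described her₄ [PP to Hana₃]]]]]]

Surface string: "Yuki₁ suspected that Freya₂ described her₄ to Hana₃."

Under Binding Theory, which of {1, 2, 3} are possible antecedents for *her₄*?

{1}

*her* is a pronoun, so Principle B applies: it must be free in its binding domain.
Binding domain of *her₄*: the embedded TP, whose subject is Freya₂.
*Yuki₁* c-commands the pronoun but from outside its binding domain, and is not c-commanded by it → coindexation permitted.
*Freya₂* c-commands the pronoun within its binding domain → coindexation would violate Principle B.
*Hana₃*: the pronoun c-commands this R-expression → coindexation would violate Principle C on *Hana₃*.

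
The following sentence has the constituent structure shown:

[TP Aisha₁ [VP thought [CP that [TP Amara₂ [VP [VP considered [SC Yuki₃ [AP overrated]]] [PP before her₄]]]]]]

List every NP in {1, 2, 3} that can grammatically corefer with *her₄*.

{1, 3}

*her* is a pronoun, so Principle B applies: it must be free in its binding domain.
Binding domain of *her₄*: the embedded TP, whose subject is Amara₂.
*Aisha₁* c-commands the pronoun but from outside its binding domain, and is not c-commanded by it → coindexation permitted.
*Amara₂* c-commands the pronoun within its binding domain → coindexation would violate Principle B.
*Yuki₃* and the pronoun do not c-command one another → neither Principle B nor Principle C is at stake; coindexation permitted.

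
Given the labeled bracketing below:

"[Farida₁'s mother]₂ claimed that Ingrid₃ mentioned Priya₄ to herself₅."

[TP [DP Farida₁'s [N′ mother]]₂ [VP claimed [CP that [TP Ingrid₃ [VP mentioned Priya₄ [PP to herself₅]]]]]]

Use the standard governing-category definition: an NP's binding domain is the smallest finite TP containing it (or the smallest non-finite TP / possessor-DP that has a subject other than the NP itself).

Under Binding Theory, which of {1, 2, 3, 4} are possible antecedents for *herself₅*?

*herself* is an anaphor, so Principle A applies: it must be bound in its binding domain.
Binding domain of *herself₅*: the embedded TP, whose subject is Ingrid₃.
*Farida₁* does not c-command the anaphor → cannot bind it.
*[Farida₁'s mother]₂* c-commands the anaphor but is outside its binding domain → cannot satisfy Principle A.
*Ingrid₃* c-commands the anaphor within its binding domain → licit binder.
*Priya₄* c-commands the anaphor within its binding domain → licit binder.

{3, 4}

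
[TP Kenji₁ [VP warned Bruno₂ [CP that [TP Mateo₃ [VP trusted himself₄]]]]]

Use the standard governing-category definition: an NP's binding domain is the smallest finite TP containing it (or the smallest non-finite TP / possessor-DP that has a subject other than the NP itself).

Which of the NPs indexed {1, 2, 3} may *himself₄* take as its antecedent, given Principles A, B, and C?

{3}

*himself* is an anaphor, so Principle A applies: it must be bound in its binding domain.
Binding domain of *himself₄*: the embedded TP, whose subject is Mateo₃.
*Kenji₁* c-commands the anaphor but is outside its binding domain → cannot satisfy Principle A.
*Bruno₂* c-commands the anaphor but is outside its binding domain → cannot satisfy Principle A.
*Mateo₃* c-commands the anaphor within its binding domain → licit binder.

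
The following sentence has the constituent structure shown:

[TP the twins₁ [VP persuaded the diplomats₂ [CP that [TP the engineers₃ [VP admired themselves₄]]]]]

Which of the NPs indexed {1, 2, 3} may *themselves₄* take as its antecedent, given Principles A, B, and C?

*themselves* is an anaphor, so Principle A applies: it must be bound in its binding domain.
Binding domain of *themselves₄*: the embedded TP, whose subject is the engineers₃.
*the twins₁* c-commands the anaphor but is outside its binding domain → cannot satisfy Principle A.
*the diplomats₂* c-commands the anaphor but is outside its binding domain → cannot satisfy Principle A.
*the engineers₃* c-commands the anaphor within its binding domain → licit binder.

{3}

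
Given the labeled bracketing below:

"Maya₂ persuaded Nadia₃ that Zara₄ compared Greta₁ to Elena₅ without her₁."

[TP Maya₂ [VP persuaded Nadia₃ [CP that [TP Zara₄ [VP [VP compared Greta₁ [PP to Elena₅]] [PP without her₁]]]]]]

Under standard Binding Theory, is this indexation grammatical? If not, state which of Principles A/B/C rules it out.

grammatical

The two coindexed NPs are *Greta₁* and *her₁*.
*her₁* is a pronoun; its binding domain is the embedded TP, whose subject is Zara₄. Within that domain it is c-commanded only by *Zara₄*, which carries a different index — the pronoun is free locally, so Principle B holds.
*Greta₁* is an R-expression; *her₁* does not c-command it, and no other NP shares its index, so Principle C is satisfied.
All principles are respected.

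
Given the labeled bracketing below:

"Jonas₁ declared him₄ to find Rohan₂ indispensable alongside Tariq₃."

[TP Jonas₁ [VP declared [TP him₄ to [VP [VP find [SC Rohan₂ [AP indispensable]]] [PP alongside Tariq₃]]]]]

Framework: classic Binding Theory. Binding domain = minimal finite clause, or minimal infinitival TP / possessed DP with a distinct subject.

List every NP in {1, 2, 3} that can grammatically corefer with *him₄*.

none

*him* is a pronoun, so Principle B applies: it must be free in its binding domain.
Binding domain of *him₄*: the matrix TP, whose subject is Jonas₁.
*Jonas₁* c-commands the pronoun within its binding domain → coindexation would violate Principle B.
*Rohan₂*: the pronoun c-commands this R-expression → coindexation would violate Principle C on *Rohan₂*.
*Tariq₃*: the pronoun c-commands this R-expression → coindexation would violate Principle C on *Tariq₃*.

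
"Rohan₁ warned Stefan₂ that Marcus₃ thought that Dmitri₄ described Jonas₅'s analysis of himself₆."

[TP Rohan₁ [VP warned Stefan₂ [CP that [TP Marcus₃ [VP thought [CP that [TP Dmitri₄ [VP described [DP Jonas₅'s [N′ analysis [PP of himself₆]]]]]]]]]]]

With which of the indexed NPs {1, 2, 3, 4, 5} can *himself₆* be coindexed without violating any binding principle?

{5}

*himself* is an anaphor, so Principle A applies: it must be bound in its binding domain.
Binding domain of *himself₆*: the possessed DP, whose subject is Jonas₅.
*Rohan₁* c-commands the anaphor but is outside its binding domain → cannot satisfy Principle A.
*Stefan₂* c-commands the anaphor but is outside its binding domain → cannot satisfy Principle A.
*Marcus₃* c-commands the anaphor but is outside its binding domain → cannot satisfy Principle A.
*Dmitri₄* c-commands the anaphor but is outside its binding domain → cannot satisfy Principle A.
*Jonas₅* c-commands the anaphor within its binding domain → licit binder.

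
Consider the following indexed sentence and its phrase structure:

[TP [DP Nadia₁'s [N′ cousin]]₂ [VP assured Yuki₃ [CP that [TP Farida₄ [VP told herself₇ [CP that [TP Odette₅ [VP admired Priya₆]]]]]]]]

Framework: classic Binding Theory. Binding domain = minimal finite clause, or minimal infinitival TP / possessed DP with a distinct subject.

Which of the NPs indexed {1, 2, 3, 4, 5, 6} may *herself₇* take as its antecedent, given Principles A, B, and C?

{4}

*herself* is an anaphor, so Principle A applies: it must be bound in its binding domain.
Binding domain of *herself₇*: the embedded TP, whose subject is Farida₄.
*Nadia₁* does not c-command the anaphor → cannot bind it.
*[Nadia₁'s cousin]₂* c-commands the anaphor but is outside its binding domain → cannot satisfy Principle A.
*Yuki₃* c-commands the anaphor but is outside its binding domain → cannot satisfy Principle A.
*Farida₄* c-commands the anaphor within its binding domain → licit binder.
*Odette₅* does not c-command the anaphor → cannot bind it.
*Priya₆* does not c-command the anaphor → cannot bind it.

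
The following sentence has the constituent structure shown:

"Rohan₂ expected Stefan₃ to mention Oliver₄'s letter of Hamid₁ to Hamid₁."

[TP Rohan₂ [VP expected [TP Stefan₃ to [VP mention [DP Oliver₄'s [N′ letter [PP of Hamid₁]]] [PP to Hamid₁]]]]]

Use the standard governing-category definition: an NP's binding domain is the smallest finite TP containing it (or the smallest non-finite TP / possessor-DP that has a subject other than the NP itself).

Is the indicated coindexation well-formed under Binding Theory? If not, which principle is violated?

grammatical

The two coindexed NPs are *Hamid₁* and *Hamid₁*.
*Hamid₁* is an R-expression; no coindexed NP c-commands it, so Principle C holds.
*Hamid₁* is an R-expression; *Hamid₁* does not c-command it, and no other NP shares its index, so Principle C is satisfied.
All principles are respected.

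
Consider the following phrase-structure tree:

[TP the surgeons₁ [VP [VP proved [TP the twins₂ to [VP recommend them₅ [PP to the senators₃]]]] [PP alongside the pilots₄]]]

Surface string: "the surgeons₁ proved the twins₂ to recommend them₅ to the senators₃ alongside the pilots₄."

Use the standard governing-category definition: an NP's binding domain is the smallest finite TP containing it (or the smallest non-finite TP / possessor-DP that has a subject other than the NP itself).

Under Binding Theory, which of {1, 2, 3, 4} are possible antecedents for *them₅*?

*them* is a pronoun, so Principle B applies: it must be free in its binding domain.
Binding domain of *them₅*: the embedded TP, whose subject is the twins₂.
*the surgeons₁* c-commands the pronoun but from outside its binding domain, and is not c-commanded by it → coindexation permitted.
*the twins₂* c-commands the pronoun within its binding domain → coindexation would violate Principle B.
*the senators₃*: the pronoun c-commands this R-expression → coindexation would violate Principle C on *the senators₃*.
*the pilots₄* and the pronoun do not c-command one another → neither Principle B nor Principle C is at stake; coindexation permitted.

{1, 4}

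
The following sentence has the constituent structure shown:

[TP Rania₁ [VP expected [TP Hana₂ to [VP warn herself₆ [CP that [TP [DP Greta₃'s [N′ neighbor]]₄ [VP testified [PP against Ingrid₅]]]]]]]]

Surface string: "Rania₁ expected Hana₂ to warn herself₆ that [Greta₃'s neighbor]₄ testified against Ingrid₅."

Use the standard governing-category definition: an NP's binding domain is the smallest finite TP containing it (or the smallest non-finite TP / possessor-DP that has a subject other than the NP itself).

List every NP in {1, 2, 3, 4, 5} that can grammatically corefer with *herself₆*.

*herself* is an anaphor, so Principle A applies: it must be bound in its binding domain.
Binding domain of *herself₆*: the embedded TP, whose subject is Hana₂.
*Rania₁* c-commands the anaphor but is outside its binding domain → cannot satisfy Principle A.
*Hana₂* c-commands the anaphor within its binding domain → licit binder.
*Greta₃* does not c-command the anaphor → cannot bind it.
*[Greta₃'s neighbor]₄* does not c-command the anaphor → cannot bind it.
*Ingrid₅* does not c-command the anaphor → cannot bind it.

{2}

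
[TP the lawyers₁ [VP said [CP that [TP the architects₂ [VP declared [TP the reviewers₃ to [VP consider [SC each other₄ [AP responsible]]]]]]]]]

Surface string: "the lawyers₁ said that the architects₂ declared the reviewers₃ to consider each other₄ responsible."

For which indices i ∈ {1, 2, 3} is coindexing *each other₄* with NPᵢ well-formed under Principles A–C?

{3}

*each other* is an anaphor, so Principle A applies: it must be bound in its binding domain.
Binding domain of *each other₄*: the embedded TP, whose subject is the reviewers₃.
*the lawyers₁* c-commands the anaphor but is outside its binding domain → cannot satisfy Principle A.
*the architects₂* c-commands the anaphor but is outside its binding domain → cannot satisfy Principle A.
*the reviewers₃* c-commands the anaphor within its binding domain → licit binder.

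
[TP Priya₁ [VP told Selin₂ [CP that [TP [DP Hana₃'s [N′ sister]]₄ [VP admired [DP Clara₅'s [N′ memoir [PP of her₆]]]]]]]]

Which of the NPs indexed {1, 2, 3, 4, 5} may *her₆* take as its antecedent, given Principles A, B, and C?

*her* is a pronoun, so Principle B applies: it must be free in its binding domain.
Binding domain of *her₆*: the possessed DP, whose subject is Clara₅.
*Priya₁* c-commands the pronoun but from outside its binding domain, and is not c-commanded by it → coindexation permitted.
*Selin₂* c-commands the pronoun but from outside its binding domain, and is not c-commanded by it → coindexation permitted.
*Hana₃* and the pronoun do not c-command one another → neither Principle B nor Principle C is at stake; coindexation permitted.
*[Hana₃'s sister]₄* c-commands the pronoun but from outside its binding domain, and is not c-commanded by it → coindexation permitted.
*Clara₅* c-commands the pronoun within its binding domain → coindexation would violate Principle B.

{1, 2, 3, 4}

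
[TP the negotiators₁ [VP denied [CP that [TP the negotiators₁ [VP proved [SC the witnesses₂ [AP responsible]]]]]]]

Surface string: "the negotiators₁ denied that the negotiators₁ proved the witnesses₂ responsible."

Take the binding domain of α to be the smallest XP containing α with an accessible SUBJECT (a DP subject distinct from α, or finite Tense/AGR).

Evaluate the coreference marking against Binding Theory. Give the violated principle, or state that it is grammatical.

Principle C

The two coindexed NPs are *the negotiators₁* (the higher occurrence) and *the negotiators₁* (the lower occurrence).
*the negotiators₁* (the lower occurrence) is an R-expression. Principle C requires it to be free everywhere.
*the negotiators₁* (the higher occurrence) c-commands it and carries the same index.
The R-expression is bound → Principle C violation.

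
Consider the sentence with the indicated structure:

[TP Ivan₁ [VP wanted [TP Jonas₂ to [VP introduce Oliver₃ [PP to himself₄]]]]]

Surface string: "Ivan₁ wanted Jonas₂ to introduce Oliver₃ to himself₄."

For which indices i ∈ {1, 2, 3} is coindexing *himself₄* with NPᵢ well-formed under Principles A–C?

*himself* is an anaphor, so Principle A applies: it must be bound in its binding domain.
Binding domain of *himself₄*: the embedded TP, whose subject is Jonas₂.
*Ivan₁* c-commands the anaphor but is outside its binding domain → cannot satisfy Principle A.
*Jonas₂* c-commands the anaphor within its binding domain → licit binder.
*Oliver₃* c-commands the anaphor within its binding domain → licit binder.

{2, 3}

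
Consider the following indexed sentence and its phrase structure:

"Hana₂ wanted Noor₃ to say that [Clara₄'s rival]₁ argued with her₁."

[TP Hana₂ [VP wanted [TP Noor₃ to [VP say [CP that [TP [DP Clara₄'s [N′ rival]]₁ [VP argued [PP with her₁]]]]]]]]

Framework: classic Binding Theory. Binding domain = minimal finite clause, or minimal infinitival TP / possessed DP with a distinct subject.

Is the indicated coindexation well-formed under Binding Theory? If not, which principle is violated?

The two coindexed NPs are *[Clara₄'s rival]₁* and *her₁*.
*her₁* is a pronoun. Its binding domain is the embedded TP, whose subject is [Clara₄'s rival]₁.
*[Clara₄'s rival]₁* c-commands it within that domain and carries the same index.
The pronoun is locally bound → Principle B violation.

Principle B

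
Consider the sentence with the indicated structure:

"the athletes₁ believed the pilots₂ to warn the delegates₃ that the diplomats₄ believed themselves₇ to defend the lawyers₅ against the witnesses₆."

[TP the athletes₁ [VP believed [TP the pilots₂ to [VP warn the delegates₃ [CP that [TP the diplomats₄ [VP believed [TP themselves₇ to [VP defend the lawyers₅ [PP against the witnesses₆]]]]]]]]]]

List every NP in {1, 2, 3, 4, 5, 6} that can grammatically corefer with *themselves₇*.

{4}

*themselves* is an anaphor, so Principle A applies: it must be bound in its binding domain.
Binding domain of *themselves₇*: the embedded TP, whose subject is the diplomats₄.
*the athletes₁* c-commands the anaphor but is outside its binding domain → cannot satisfy Principle A.
*the pilots₂* c-commands the anaphor but is outside its binding domain → cannot satisfy Principle A.
*the delegates₃* c-commands the anaphor but is outside its binding domain → cannot satisfy Principle A.
*the diplomats₄* c-commands the anaphor within its binding domain → licit binder.
*the lawyers₅* does not c-command the anaphor → cannot bind it.
*the witnesses₆* does not c-command the anaphor → cannot bind it.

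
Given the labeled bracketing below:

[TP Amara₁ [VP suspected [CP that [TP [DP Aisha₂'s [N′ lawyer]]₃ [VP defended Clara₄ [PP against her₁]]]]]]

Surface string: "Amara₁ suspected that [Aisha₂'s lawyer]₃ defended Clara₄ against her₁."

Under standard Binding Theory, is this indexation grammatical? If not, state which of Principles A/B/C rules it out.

grammatical

The two coindexed NPs are *Amara₁* and *her₁*.
*her₁* is a pronoun; its binding domain is the embedded TP, whose subject is [Aisha₂'s lawyer]₃. Within that domain it is c-commanded only by *[Aisha₂'s lawyer]₃*, *Clara₄*, which carry a different index — the pronoun is free locally, so Principle B holds.
*Amara₁* is an R-expression; *her₁* does not c-command it, and no other NP shares its index, so Principle C is satisfied.
All principles are respected.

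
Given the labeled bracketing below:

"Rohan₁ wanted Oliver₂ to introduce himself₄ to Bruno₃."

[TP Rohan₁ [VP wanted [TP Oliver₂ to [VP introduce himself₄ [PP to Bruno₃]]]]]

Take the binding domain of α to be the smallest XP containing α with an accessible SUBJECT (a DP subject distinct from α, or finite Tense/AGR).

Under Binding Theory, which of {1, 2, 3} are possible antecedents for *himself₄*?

*himself* is an anaphor, so Principle A applies: it must be bound in its binding domain.
Binding domain of *himself₄*: the embedded TP, whose subject is Oliver₂.
*Rohan₁* c-commands the anaphor but is outside its binding domain → cannot satisfy Principle A.
*Oliver₂* c-commands the anaphor within its binding domain → licit binder.
*Bruno₃* does not c-command the anaphor → cannot bind it.

{2}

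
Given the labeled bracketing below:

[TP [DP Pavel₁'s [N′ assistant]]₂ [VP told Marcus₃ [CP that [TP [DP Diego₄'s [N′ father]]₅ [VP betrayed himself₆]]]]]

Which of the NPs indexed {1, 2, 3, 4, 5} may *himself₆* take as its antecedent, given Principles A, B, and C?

{5}

*himself* is an anaphor, so Principle A applies: it must be bound in its binding domain.
Binding domain of *himself₆*: the embedded TP, whose subject is [Diego₄'s father]₅.
*Pavel₁* does not c-command the anaphor → cannot bind it.
*[Pavel₁'s assistant]₂* c-commands the anaphor but is outside its binding domain → cannot satisfy Principle A.
*Marcus₃* c-commands the anaphor but is outside its binding domain → cannot satisfy Principle A.
*Diego₄* does not c-command the anaphor → cannot bind it.
*[Diego₄'s father]₅* c-commands the anaphor within its binding domain → licit binder.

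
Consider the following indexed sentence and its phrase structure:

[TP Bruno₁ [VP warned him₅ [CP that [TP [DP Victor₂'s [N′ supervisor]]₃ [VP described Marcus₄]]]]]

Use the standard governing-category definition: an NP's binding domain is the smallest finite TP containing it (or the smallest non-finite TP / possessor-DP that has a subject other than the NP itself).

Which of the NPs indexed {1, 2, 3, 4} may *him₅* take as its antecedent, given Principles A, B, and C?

*him* is a pronoun, so Principle B applies: it must be free in its binding domain.
Binding domain of *him₅*: the matrix TP, whose subject is Bruno₁.
*Bruno₁* c-commands the pronoun within its binding domain → coindexation would violate Principle B.
*Victor₂*: the pronoun c-commands this R-expression → coindexation would violate Principle C on *Victor₂*.
*[Victor₂'s supervisor]₃*: the pronoun c-commands this R-expression → coindexation would violate Principle C on *[Victor₂'s supervisor]₃*.
*Marcus₄*: the pronoun c-commands this R-expression → coindexation would violate Principle C on *Marcus₄*.

none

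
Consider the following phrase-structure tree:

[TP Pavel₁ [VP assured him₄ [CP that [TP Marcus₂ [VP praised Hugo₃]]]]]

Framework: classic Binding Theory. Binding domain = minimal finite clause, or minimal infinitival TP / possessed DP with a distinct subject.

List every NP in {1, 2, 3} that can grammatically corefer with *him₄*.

none

*him* is a pronoun, so Principle B applies: it must be free in its binding domain.
Binding domain of *him₄*: the matrix TP, whose subject is Pavel₁.
*Pavel₁* c-commands the pronoun within its binding domain → coindexation would violate Principle B.
*Marcus₂*: the pronoun c-commands this R-expression → coindexation would violate Principle C on *Marcus₂*.
*Hugo₃*: the pronoun c-commands this R-expression → coindexation would violate Principle C on *Hugo₃*.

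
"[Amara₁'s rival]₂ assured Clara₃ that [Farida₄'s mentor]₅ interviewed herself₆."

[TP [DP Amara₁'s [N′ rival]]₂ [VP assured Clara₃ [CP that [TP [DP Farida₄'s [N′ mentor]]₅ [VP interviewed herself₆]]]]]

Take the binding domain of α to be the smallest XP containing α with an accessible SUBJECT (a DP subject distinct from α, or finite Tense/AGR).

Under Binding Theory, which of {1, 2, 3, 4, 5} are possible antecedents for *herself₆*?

*herself* is an anaphor, so Principle A applies: it must be bound in its binding domain.
Binding domain of *herself₆*: the embedded TP, whose subject is [Farida₄'s mentor]₅.
*Amara₁* does not c-command the anaphor → cannot bind it.
*[Amara₁'s rival]₂* c-commands the anaphor but is outside its binding domain → cannot satisfy Principle A.
*Clara₃* c-commands the anaphor but is outside its binding domain → cannot satisfy Principle A.
*Farida₄* does not c-command the anaphor → cannot bind it.
*[Farida₄'s mentor]₅* c-commands the anaphor within its binding domain → licit binder.

{5}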